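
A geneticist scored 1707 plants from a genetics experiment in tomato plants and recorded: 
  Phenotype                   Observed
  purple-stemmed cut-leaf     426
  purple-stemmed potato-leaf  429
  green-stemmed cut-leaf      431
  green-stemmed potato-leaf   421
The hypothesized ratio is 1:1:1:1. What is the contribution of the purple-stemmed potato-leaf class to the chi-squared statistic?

0.012

Total ratio parts = 4. Expected numbers out of 1707:
  purple-stemmed cut-leaf: 1707 × 1/4 = 426.75
  purple-stemmed potato-leaf: 1707 × 1/4 = 426.75
  green-stemmed cut-leaf: 1707 × 1/4 = 426.75
  green-stemmed potato-leaf: 1707 × 1/4 = 426.75
Contribution of purple-stemmed potato-leaf: (429 − 426.75)² / 426.75 = 0.0119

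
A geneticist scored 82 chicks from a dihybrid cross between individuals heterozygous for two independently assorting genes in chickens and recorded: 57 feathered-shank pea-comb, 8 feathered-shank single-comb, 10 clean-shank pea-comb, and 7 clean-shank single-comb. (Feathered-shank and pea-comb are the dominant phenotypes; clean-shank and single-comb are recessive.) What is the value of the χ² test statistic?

8.667

A dihybrid F₂ with independent assortment and complete dominance at both loci gives a 9:3:3:1 phenotypic ratio.
Under the 9:3:3:1 hypothesis (Σ ratio = 16, N = 82):
  feathered-shank pea-comb: 82 × 9/16 = 46.125
  feathered-shank single-comb: 82 × 3/16 = 15.375
  clean-shank pea-comb: 82 × 3/16 = 15.375
  clean-shank single-comb: 82 × 1/16 = 5.125
χ² = Σ (O − E)² / E
  feathered-shank pea-comb: (57 − 46.125)² / 46.125 = 2.5640
  feathered-shank single-comb: (8 − 15.375)² / 15.375 = 3.5376
  clean-shank pea-comb: (10 − 15.375)² / 15.375 = 1.8791
  clean-shank single-comb: (7 − 5.125)² / 5.125 = 0.6860
χ² = 2.5640 + 3.5376 + 1.8791 + 0.6860 = 8.6667 ≈ 8.667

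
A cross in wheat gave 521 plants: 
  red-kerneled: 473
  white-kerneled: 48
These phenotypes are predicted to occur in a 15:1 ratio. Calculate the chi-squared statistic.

7.807

Total ratio parts = 16. Expected numbers out of 521:
  red-kerneled: 521 × 15/16 = 488.4375
  white-kerneled: 521 × 1/16 = 32.5625
χ² = Σ (O − E)² / E
  red-kerneled: (473 − 488.4375)² / 488.4375 = 0.4879
  white-kerneled: (48 − 32.5625)² / 32.5625 = 7.3187
χ² = 0.4879 + 7.3187 = 7.8066 ≈ 7.807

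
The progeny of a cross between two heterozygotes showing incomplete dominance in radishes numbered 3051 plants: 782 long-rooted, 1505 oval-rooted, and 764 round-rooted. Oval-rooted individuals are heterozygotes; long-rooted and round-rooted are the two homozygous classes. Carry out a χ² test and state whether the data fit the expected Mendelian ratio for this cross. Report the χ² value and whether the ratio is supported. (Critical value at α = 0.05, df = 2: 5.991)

0.763; consistent

With incomplete dominance, a heterozygote × heterozygote cross gives a 1:2:1 phenotypic ratio.
Under the 1:2:1 hypothesis (Σ ratio = 4, N = 3051):
  long-rooted: 3051 × 1/4 = 762.75
  oval-rooted: 3051 × 2/4 = 1525.5
  round-rooted: 3051 × 1/4 = 762.75
χ² = Σ (O − E)² / E
  long-rooted: (782 − 762.75)² / 762.75 = 0.4858
  oval-rooted: (1505 − 1525.5)² / 1525.5 = 0.2755
  round-rooted: (764 − 762.75)² / 762.75 = 0.0020
χ² = 0.4858 + 0.2755 + 0.0020 = 0.7633 ≈ 0.763
Degrees of freedom = 3 − 1 = 2; critical value at α = 0.05 is 5.991.
Since 0.763 < 5.991, we fail to reject the null hypothesis — the data are consistent with the 1:2:1 ratio.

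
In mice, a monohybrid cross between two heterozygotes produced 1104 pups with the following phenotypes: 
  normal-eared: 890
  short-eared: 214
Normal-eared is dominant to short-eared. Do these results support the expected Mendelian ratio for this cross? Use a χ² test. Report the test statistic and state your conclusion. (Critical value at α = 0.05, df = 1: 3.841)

For a monohybrid cross between heterozygotes with complete dominance, the expected phenotypic ratio is 3:1.
Total ratio parts = 4. Expected numbers out of 1104:
  normal-eared: 1104 × 3/4 = 828
  short-eared: 1104 × 1/4 = 276
χ² = Σ (O − E)² / E
  normal-eared: (890 − 828)² / 828 = 4.6425
  short-eared: (214 − 276)² / 276 = 13.9275
χ² = 4.6425 + 13.9275 = 18.570
Degrees of freedom = 2 − 1 = 1; critical value at α = 0.05 is 3.841.
Since 18.570 > 3.841, we reject the null hypothesis — the data do not fit the 3:1 ratio.

18.570; not consistent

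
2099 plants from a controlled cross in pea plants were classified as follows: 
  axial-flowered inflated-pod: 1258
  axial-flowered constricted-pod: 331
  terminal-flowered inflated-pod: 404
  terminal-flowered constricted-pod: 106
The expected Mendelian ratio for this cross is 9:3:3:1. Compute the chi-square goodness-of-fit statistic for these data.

Under the 9:3:3:1 hypothesis (Σ ratio = 16, N = 2099):
  axial-flowered inflated-pod: 2099 × 9/16 = 1180.6875
  axial-flowered constricted-pod: 2099 × 3/16 = 393.5625
  terminal-flowered inflated-pod: 2099 × 3/16 = 393.5625
  terminal-flowered constricted-pod: 2099 × 1/16 = 131.1875
χ² = Σ (O − E)² / E
  axial-flowered inflated-pod: (1258 − 1180.6875)² / 1180.6875 = 5.0625
  axial-flowered constricted-pod: (331 − 393.5625)² / 393.5625 = 9.9452
  terminal-flowered inflated-pod: (404 − 393.5625)² / 393.5625 = 0.2768
  terminal-flowered constricted-pod: (106 − 131.1875)² / 131.1875 = 4.8359
χ² = 5.0625 + 9.9452 + 0.2768 + 4.8359 = 20.1204 ≈ 20.120

20.120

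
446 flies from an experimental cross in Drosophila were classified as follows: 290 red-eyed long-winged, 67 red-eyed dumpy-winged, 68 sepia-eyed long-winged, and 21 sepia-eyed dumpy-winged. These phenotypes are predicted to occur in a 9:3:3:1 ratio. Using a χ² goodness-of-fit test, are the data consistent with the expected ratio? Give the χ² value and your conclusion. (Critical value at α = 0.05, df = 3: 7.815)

14.022; not consistent

Total ratio parts = 16. Expected numbers out of 446:
  red-eyed long-winged: 446 × 9/16 = 250.875
  red-eyed dumpy-winged: 446 × 3/16 = 83.625
  sepia-eyed long-winged: 446 × 3/16 = 83.625
  sepia-eyed dumpy-winged: 446 × 1/16 = 27.875
χ² = Σ (O − E)² / E
  red-eyed long-winged: (290 − 250.875)² / 250.875 = 6.1017
  red-eyed dumpy-winged: (67 − 83.625)² / 83.625 = 3.3051
  sepia-eyed long-winged: (68 − 83.625)² / 83.625 = 2.9195
  sepia-eyed dumpy-winged: (21 − 27.875)² / 27.875 = 1.6956
χ² = 6.1017 + 3.3051 + 2.9195 + 1.6956 = 14.0219 ≈ 14.022
Degrees of freedom = 4 − 1 = 3; critical value at α = 0.05 is 7.815.
Since 14.022 > 7.815, we reject the null hypothesis — the data do not fit the 9:3:3:1 ratio.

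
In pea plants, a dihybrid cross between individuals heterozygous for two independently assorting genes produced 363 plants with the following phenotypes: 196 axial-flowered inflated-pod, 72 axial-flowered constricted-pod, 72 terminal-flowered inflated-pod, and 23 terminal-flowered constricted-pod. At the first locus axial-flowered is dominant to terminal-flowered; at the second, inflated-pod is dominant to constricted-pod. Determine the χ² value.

0.788

A dihybrid F₂ with independent assortment and complete dominance at both loci gives a 9:3:3:1 phenotypic ratio.
Expected counts for N = 363 under a 9:3:3:1 ratio (total parts = 16):
  axial-flowered inflated-pod: 363 × 9/16 = 204.1875
  axial-flowered constricted-pod: 363 × 3/16 = 68.0625
  terminal-flowered inflated-pod: 363 × 3/16 = 68.0625
  terminal-flowered constricted-pod: 363 × 1/16 = 22.6875
χ² = Σ (O − E)² / E
  axial-flowered inflated-pod: (196 − 204.1875)² / 204.1875 = 0.3283
  axial-flowered constricted-pod: (72 − 68.0625)² / 68.0625 = 0.2278
  terminal-flowered inflated-pod: (72 − 68.0625)² / 68.0625 = 0.2278
  terminal-flowered constricted-pod: (23 − 22.6875)² / 22.6875 = 0.0043
χ² = 0.3283 + 0.2278 + 0.2278 + 0.0043 = 0.7882 ≈ 0.788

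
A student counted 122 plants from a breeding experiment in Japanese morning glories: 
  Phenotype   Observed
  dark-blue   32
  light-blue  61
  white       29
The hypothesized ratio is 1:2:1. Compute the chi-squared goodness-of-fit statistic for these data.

The 1:2:1 ratio has 4 parts, so with N = 122 the expected counts are:
  dark-blue: 122 × 1/4 = 30.5
  light-blue: 122 × 2/4 = 61
  white: 122 × 1/4 = 30.5
χ² = Σ (O − E)² / E
  dark-blue: (32 − 30.5)² / 30.5 = 0.0738
  light-blue: (61 − 61)² / 61 = 0.0000
  white: (29 − 30.5)² / 30.5 = 0.0738
χ² = 0.0738 + 0.0000 + 0.0738 = 0.1476 ≈ 0.148

0.148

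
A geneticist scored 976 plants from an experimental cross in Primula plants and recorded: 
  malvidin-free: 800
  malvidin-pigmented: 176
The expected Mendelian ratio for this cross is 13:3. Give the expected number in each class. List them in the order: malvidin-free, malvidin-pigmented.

Under the 13:3 hypothesis (Σ ratio = 16, N = 976):
  malvidin-free: 976 × 13/16 = 793
  malvidin-pigmented: 976 × 3/16 = 183

793, 183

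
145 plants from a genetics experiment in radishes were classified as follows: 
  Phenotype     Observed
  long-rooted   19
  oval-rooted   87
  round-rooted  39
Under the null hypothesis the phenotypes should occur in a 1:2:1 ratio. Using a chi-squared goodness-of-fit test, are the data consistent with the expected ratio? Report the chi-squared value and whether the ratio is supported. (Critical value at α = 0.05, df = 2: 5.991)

The 1:2:1 ratio has 4 parts, so with N = 145 the expected counts are:
  long-rooted: 145 × 1/4 = 36.25
  oval-rooted: 145 × 2/4 = 72.5
  round-rooted: 145 × 1/4 = 36.25
χ² = Σ (O − E)² / E
  long-rooted: (19 − 36.25)² / 36.25 = 8.2086
  oval-rooted: (87 − 72.5)² / 72.5 = 2.9000
  round-rooted: (39 − 36.25)² / 36.25 = 0.2086
χ² = 8.2086 + 2.9000 + 0.2086 = 11.3172 ≈ 11.317
Degrees of freedom = 3 − 1 = 2; critical value at α = 0.05 is 5.991.
Since 11.317 > 5.991, we reject the null hypothesis — the data do not fit the 1:2:1 ratio.

11.317; not consistent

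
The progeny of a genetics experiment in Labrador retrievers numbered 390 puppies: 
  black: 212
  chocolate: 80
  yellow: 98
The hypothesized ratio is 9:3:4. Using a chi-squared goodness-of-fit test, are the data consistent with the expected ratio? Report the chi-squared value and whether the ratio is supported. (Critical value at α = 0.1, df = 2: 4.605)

0.897; consistent

Total ratio parts = 16. Expected numbers out of 390:
  black: 390 × 9/16 = 219.375
  chocolate: 390 × 3/16 = 73.125
  yellow: 390 × 4/16 = 97.5
χ² = Σ (O − E)² / E
  black: (212 − 219.375)² / 219.375 = 0.2479
  chocolate: (80 − 73.125)² / 73.125 = 0.6464
  yellow: (98 − 97.5)² / 97.5 = 0.0026
χ² = 0.2479 + 0.6464 + 0.0026 = 0.8969 ≈ 0.897
Degrees of freedom = 3 − 1 = 2; critical value at α = 0.1 is 4.605.
Since 0.897 < 4.605, we fail to reject the null hypothesis — the data are consistent with the 9:3:4 ratio.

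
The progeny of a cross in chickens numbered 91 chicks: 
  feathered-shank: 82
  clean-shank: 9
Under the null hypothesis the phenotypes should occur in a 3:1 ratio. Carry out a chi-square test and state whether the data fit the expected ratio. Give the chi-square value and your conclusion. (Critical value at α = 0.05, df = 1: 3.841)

Under the 3:1 hypothesis (Σ ratio = 4, N = 91):
  feathered-shank: 91 × 3/4 = 68.25
  clean-shank: 91 × 1/4 = 22.75
χ² = Σ (O − E)² / E
  feathered-shank: (82 − 68.25)² / 68.25 = 2.7701
  clean-shank: (9 − 22.75)² / 22.75 = 8.3104
χ² = 2.7701 + 8.3104 = 11.0805 ≈ 11.081
Degrees of freedom = 2 − 1 = 1; critical value at α = 0.05 is 3.841.
Since 11.081 > 3.841, we reject the null hypothesis — the data do not fit the 3:1 ratio.

11.081; not consistent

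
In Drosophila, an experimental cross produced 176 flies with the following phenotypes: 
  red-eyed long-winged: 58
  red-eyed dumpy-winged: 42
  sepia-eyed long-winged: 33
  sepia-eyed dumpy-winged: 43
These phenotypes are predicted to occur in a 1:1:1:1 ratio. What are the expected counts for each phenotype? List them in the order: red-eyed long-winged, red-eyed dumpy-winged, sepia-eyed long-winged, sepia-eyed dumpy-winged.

44, 44, 44, 44

Under the 1:1:1:1 hypothesis (Σ ratio = 4, N = 176):
  red-eyed long-winged: 176 × 1/4 = 44
  red-eyed dumpy-winged: 176 × 1/4 = 44
  sepia-eyed long-winged: 176 × 1/4 = 44
  sepia-eyed dumpy-winged: 176 × 1/4 = 44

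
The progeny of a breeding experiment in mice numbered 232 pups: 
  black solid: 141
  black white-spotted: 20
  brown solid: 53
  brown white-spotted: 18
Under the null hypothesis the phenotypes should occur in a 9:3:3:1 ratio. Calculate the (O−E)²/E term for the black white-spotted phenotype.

Under the 9:3:3:1 hypothesis (Σ ratio = 16, N = 232):
  black solid: 232 × 9/16 = 130.5
  black white-spotted: 232 × 3/16 = 43.5
  brown solid: 232 × 3/16 = 43.5
  brown white-spotted: 232 × 1/16 = 14.5
Contribution of black white-spotted: (20 − 43.5)² / 43.5 = 12.6954

12.695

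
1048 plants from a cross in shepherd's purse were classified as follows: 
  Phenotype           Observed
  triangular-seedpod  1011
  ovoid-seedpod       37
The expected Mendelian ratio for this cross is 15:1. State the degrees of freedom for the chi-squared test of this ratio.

A goodness-of-fit test with 2 phenotype classes has df = 2 − 1 = 1.

1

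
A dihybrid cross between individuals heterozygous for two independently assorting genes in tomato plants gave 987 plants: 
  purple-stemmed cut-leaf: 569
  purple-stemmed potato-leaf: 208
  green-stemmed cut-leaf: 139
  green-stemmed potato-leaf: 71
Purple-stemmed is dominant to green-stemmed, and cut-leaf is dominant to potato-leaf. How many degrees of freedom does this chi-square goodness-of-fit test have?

A dihybrid F₂ with independent assortment and complete dominance at both loci gives a 9:3:3:1 phenotypic ratio.
A goodness-of-fit test with 4 phenotype classes has df = 4 − 1 = 3.

3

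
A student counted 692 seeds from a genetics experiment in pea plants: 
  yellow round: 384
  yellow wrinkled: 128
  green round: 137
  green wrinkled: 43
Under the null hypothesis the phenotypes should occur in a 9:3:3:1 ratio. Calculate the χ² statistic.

0.501

Expected counts for N = 692 under a 9:3:3:1 ratio (total parts = 16):
  yellow round: 692 × 9/16 = 389.25
  yellow wrinkled: 692 × 3/16 = 129.75
  green round: 692 × 3/16 = 129.75
  green wrinkled: 692 × 1/16 = 43.25
χ² = Σ (O − E)² / E
  yellow round: (384 − 389.25)² / 389.25 = 0.0708
  yellow wrinkled: (128 − 129.75)² / 129.75 = 0.0236
  green round: (137 − 129.75)² / 129.75 = 0.4051
  green wrinkled: (43 − 43.25)² / 43.25 = 0.0014
χ² = 0.0708 + 0.0236 + 0.4051 + 0.0014 = 0.5009 ≈ 0.501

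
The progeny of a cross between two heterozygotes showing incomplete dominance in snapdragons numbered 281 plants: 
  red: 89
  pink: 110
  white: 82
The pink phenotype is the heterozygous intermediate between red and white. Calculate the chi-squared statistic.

With incomplete dominance, a heterozygote × heterozygote cross gives a 1:2:1 phenotypic ratio.
Expected counts for N = 281 under a 1:2:1 ratio (total parts = 4):
  red: 281 × 1/4 = 70.25
  pink: 281 × 2/4 = 140.5
  white: 281 × 1/4 = 70.25
χ² = Σ (O − E)² / E
  red: (89 − 70.25)² / 70.25 = 5.0044
  pink: (110 − 140.5)² / 140.5 = 6.6210
  white: (82 − 70.25)² / 70.25 = 1.9653
χ² = 5.0044 + 6.6210 + 1.9653 = 13.5907 ≈ 13.591

13.591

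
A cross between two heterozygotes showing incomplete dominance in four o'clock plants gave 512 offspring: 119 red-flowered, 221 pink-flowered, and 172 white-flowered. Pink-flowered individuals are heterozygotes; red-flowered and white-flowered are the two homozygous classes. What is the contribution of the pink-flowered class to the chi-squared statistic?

With incomplete dominance, a heterozygote × heterozygote cross gives a 1:2:1 phenotypic ratio.
Under the 1:2:1 hypothesis (Σ ratio = 4, N = 512):
  red-flowered: 512 × 1/4 = 128
  pink-flowered: 512 × 2/4 = 256
  white-flowered: 512 × 1/4 = 128
Contribution of pink-flowered: (221 − 256)² / 256 = 4.7852

4.785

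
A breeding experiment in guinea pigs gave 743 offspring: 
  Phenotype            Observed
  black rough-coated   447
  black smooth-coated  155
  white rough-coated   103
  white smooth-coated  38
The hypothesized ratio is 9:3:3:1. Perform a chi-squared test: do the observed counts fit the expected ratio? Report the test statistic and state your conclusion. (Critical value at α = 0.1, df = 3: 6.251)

Expected counts for N = 743 under a 9:3:3:1 ratio (total parts = 16):
  black rough-coated: 743 × 9/16 = 417.9375
  black smooth-coated: 743 × 3/16 = 139.3125
  white rough-coated: 743 × 3/16 = 139.3125
  white smooth-coated: 743 × 1/16 = 46.4375
χ² = Σ (O − E)² / E
  black rough-coated: (447 − 417.9375)² / 417.9375 = 2.0209
  black smooth-coated: (155 − 139.3125)² / 139.3125 = 1.7665
  white rough-coated: (103 − 139.3125)² / 139.3125 = 9.4650
  white smooth-coated: (38 − 46.4375)² / 46.4375 = 1.5331
χ² = 2.0209 + 1.7665 + 9.4650 + 1.5331 = 14.7855 ≈ 14.786
Degrees of freedom = 4 − 1 = 3; critical value at α = 0.1 is 6.251.
Since 14.786 > 6.251, we reject the null hypothesis — the data do not fit the 9:3:3:1 ratio.

14.786; not consistent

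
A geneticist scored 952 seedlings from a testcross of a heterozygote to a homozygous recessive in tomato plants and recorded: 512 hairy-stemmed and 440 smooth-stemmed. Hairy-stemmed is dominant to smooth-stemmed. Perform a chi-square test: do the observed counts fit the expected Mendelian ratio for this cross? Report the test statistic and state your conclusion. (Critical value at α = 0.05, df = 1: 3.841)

5.445; not consistent

A testcross of a heterozygote (Aa × aa) gives a 1:1 phenotypic ratio.
Expected counts for N = 952 under a 1:1 ratio (total parts = 2):
  hairy-stemmed: 952 × 1/2 = 476
  smooth-stemmed: 952 × 1/2 = 476
χ² = Σ (O − E)² / E
  hairy-stemmed: (512 − 476)² / 476 = 2.7227
  smooth-stemmed: (440 − 476)² / 476 = 2.7227
χ² = 2.7227 + 2.7227 = 5.4454 ≈ 5.445
Degrees of freedom = 2 − 1 = 1; critical value at α = 0.05 is 3.841.
Since 5.445 > 3.841, we reject the null hypothesis — the data do not fit the 1:1 ratio.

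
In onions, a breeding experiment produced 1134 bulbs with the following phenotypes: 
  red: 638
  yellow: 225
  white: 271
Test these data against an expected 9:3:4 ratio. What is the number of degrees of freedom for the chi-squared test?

2

A goodness-of-fit test with 3 phenotype classes has df = 3 − 1 = 2.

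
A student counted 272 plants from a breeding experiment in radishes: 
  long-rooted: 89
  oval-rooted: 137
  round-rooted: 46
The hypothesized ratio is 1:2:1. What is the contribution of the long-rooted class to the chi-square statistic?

6.485

Total ratio parts = 4. Expected numbers out of 272:
  long-rooted: 272 × 1/4 = 68
  oval-rooted: 272 × 2/4 = 136
  round-rooted: 272 × 1/4 = 68
Contribution of long-rooted: (89 − 68)² / 68 = 6.4853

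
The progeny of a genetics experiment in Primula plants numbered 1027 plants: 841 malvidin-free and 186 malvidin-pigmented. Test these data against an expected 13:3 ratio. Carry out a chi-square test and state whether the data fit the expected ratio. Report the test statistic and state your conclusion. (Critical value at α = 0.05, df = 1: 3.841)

Under the 13:3 hypothesis (Σ ratio = 16, N = 1027):
  malvidin-free: 1027 × 13/16 = 834.4375
  malvidin-pigmented: 1027 × 3/16 = 192.5625
χ² = Σ (O − E)² / E
  malvidin-free: (841 − 834.4375)² / 834.4375 = 0.0516
  malvidin-pigmented: (186 − 192.5625)² / 192.5625 = 0.2236
χ² = 0.0516 + 0.2236 = 0.2752 ≈ 0.275
Degrees of freedom = 2 − 1 = 1; critical value at α = 0.05 is 3.841.
Since 0.275 < 3.841, we fail to reject the null hypothesis — the data are consistent with the 13:3 ratio.

0.275; consistent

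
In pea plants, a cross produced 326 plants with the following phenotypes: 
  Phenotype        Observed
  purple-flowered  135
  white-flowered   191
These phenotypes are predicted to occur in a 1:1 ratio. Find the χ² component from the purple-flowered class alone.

Under the 1:1 hypothesis (Σ ratio = 2, N = 326):
  purple-flowered: 326 × 1/2 = 163
  white-flowered: 326 × 1/2 = 163
Contribution of purple-flowered: (135 − 163)² / 163 = 4.8098

4.810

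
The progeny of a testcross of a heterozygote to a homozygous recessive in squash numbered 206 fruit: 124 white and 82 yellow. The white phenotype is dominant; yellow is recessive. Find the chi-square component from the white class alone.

A testcross of a heterozygote (Aa × aa) gives a 1:1 phenotypic ratio.
The 1:1 ratio has 2 parts, so with N = 206 the expected counts are:
  white: 206 × 1/2 = 103
  yellow: 206 × 1/2 = 103
Contribution of white: (124 − 103)² / 103 = 4.2816

4.282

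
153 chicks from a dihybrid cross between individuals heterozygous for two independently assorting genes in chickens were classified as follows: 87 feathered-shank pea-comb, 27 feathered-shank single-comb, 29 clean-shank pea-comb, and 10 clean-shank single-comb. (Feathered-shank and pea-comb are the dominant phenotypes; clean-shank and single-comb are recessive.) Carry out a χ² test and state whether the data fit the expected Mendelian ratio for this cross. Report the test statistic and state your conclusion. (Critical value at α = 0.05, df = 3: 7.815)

A dihybrid F₂ with independent assortment and complete dominance at both loci gives a 9:3:3:1 phenotypic ratio.
Under the 9:3:3:1 hypothesis (Σ ratio = 16, N = 153):
  feathered-shank pea-comb: 153 × 9/16 = 86.0625
  feathered-shank single-comb: 153 × 3/16 = 28.6875
  clean-shank pea-comb: 153 × 3/16 = 28.6875
  clean-shank single-comb: 153 × 1/16 = 9.5625
χ² = Σ (O − E)² / E
  feathered-shank pea-comb: (87 − 86.0625)² / 86.0625 = 0.0102
  feathered-shank single-comb: (27 − 28.6875)² / 28.6875 = 0.0993
  clean-shank pea-comb: (29 − 28.6875)² / 28.6875 = 0.0034
  clean-shank single-comb: (10 − 9.5625)² / 9.5625 = 0.0200
χ² = 0.0102 + 0.0993 + 0.0034 + 0.0200 = 0.1329 ≈ 0.133
Degrees of freedom = 4 − 1 = 3; critical value at α = 0.05 is 7.815.
Since 0.133 < 7.815, we fail to reject the null hypothesis — the data are consistent with the 9:3:3:1 ratio.

0.133; consistent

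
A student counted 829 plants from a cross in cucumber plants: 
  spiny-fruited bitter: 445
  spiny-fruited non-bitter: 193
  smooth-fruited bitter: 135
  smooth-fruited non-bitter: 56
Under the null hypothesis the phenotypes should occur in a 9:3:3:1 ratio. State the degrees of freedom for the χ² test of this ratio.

A goodness-of-fit test with 4 phenotype classes has df = 4 − 1 = 3.

3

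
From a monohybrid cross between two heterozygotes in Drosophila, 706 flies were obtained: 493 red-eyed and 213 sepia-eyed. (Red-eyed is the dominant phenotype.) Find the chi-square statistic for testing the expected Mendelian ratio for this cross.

10.064

For a monohybrid cross between heterozygotes with complete dominance, the expected phenotypic ratio is 3:1.
The 3:1 ratio has 4 parts, so with N = 706 the expected counts are:
  red-eyed: 706 × 3/4 = 529.5
  sepia-eyed: 706 × 1/4 = 176.5
χ² = Σ (O − E)² / E
  red-eyed: (493 − 529.5)² / 529.5 = 2.5161
  sepia-eyed: (213 − 176.5)² / 176.5 = 7.5482
χ² = 2.5161 + 7.5482 = 10.0643 ≈ 10.064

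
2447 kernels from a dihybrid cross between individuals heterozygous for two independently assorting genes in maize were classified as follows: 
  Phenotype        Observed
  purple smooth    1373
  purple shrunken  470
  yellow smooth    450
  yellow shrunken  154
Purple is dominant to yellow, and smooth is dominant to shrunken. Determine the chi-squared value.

0.458

A dihybrid F₂ with independent assortment and complete dominance at both loci gives a 9:3:3:1 phenotypic ratio.
Expected counts for N = 2447 under a 9:3:3:1 ratio (total parts = 16):
  purple smooth: 2447 × 9/16 = 1376.4375
  purple shrunken: 2447 × 3/16 = 458.8125
  yellow smooth: 2447 × 3/16 = 458.8125
  yellow shrunken: 2447 × 1/16 = 152.9375
χ² = Σ (O − E)² / E
  purple smooth: (1373 − 1376.4375)² / 1376.4375 = 0.0086
  purple shrunken: (470 − 458.8125)² / 458.8125 = 0.2728
  yellow smooth: (450 − 458.8125)² / 458.8125 = 0.1693
  yellow shrunken: (154 − 152.9375)² / 152.9375 = 0.0074
χ² = 0.0086 + 0.2728 + 0.1693 + 0.0074 = 0.4581 ≈ 0.458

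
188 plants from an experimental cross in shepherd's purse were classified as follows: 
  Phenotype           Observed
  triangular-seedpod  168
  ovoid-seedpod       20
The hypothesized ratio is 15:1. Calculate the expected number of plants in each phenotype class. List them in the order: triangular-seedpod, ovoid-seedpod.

176.25, 11.75

Expected counts for N = 188 under a 15:1 ratio (total parts = 16):
  triangular-seedpod: 188 × 15/16 = 176.25
  ovoid-seedpod: 188 × 1/16 = 11.75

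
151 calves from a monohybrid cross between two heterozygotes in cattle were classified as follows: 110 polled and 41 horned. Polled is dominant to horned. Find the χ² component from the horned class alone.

0.280

For a monohybrid cross between heterozygotes with complete dominance, the expected phenotypic ratio is 3:1.
The 3:1 ratio has 4 parts, so with N = 151 the expected counts are:
  polled: 151 × 3/4 = 113.25
  horned: 151 × 1/4 = 37.75
Contribution of horned: (41 − 37.75)² / 37.75 = 0.2798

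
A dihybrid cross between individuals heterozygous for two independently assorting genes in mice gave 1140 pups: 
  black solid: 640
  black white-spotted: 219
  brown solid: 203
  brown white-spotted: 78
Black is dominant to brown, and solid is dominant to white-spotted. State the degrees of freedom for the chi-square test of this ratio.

3

A dihybrid F₂ with independent assortment and complete dominance at both loci gives a 9:3:3:1 phenotypic ratio.
A goodness-of-fit test with 4 phenotype classes has df = 4 − 1 = 3.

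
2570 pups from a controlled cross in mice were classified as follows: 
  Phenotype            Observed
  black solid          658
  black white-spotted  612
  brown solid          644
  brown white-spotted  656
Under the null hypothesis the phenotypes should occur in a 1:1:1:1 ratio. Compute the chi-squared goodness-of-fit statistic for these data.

2.109

Expected counts for N = 2570 under a 1:1:1:1 ratio (total parts = 4):
  black solid: 2570 × 1/4 = 642.5
  black white-spotted: 2570 × 1/4 = 642.5
  brown solid: 2570 × 1/4 = 642.5
  brown white-spotted: 2570 × 1/4 = 642.5
χ² = Σ (O − E)² / E
  black solid: (658 − 642.5)² / 642.5 = 0.3739
  black white-spotted: (612 − 642.5)² / 642.5 = 1.4479
  brown solid: (644 − 642.5)² / 642.5 = 0.0035
  brown white-spotted: (656 − 642.5)² / 642.5 = 0.2837
χ² = 0.3739 + 1.4479 + 0.0035 + 0.2837 = 2.109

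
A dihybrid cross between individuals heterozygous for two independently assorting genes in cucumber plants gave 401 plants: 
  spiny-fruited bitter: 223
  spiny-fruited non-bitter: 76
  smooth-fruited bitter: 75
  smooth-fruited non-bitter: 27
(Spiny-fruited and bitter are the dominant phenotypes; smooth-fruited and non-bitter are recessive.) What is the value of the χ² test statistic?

A dihybrid F₂ with independent assortment and complete dominance at both loci gives a 9:3:3:1 phenotypic ratio.
The 9:3:3:1 ratio has 16 parts, so with N = 401 the expected counts are:
  spiny-fruited bitter: 401 × 9/16 = 225.5625
  spiny-fruited non-bitter: 401 × 3/16 = 75.1875
  smooth-fruited bitter: 401 × 3/16 = 75.1875
  smooth-fruited non-bitter: 401 × 1/16 = 25.0625
χ² = Σ (O − E)² / E
  spiny-fruited bitter: (223 − 225.5625)² / 225.5625 = 0.0291
  spiny-fruited non-bitter: (76 − 75.1875)² / 75.1875 = 0.0088
  smooth-fruited bitter: (75 − 75.1875)² / 75.1875 = 0.0005
  smooth-fruited non-bitter: (27 − 25.0625)² / 25.0625 = 0.1498
χ² = 0.0291 + 0.0088 + 0.0005 + 0.1498 = 0.1882 ≈ 0.188

0.188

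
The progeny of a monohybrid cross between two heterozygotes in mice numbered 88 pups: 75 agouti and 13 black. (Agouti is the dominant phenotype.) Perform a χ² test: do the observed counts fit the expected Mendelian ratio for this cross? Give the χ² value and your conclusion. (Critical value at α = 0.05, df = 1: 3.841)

For a monohybrid cross between heterozygotes with complete dominance, the expected phenotypic ratio is 3:1.
Total ratio parts = 4. Expected numbers out of 88:
  agouti: 88 × 3/4 = 66
  black: 88 × 1/4 = 22
χ² = Σ (O − E)² / E
  agouti: (75 − 66)² / 66 = 1.2273
  black: (13 − 22)² / 22 = 3.6818
χ² = 1.2273 + 3.6818 = 4.9091 ≈ 4.909
Degrees of freedom = 2 − 1 = 1; critical value at α = 0.05 is 3.841.
Since 4.909 > 3.841, we reject the null hypothesis — the data do not fit the 3:1 ratio.

4.909; not consistent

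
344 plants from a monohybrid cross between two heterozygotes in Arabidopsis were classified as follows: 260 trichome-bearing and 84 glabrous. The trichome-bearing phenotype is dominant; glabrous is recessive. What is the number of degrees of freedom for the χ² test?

For a monohybrid cross between heterozygotes with complete dominance, the expected phenotypic ratio is 3:1.
A goodness-of-fit test with 2 phenotype classes has df = 2 − 1 = 1.

1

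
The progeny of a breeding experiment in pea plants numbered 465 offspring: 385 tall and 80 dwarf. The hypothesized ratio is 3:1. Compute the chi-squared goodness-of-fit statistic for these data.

15.072

Expected counts for N = 465 under a 3:1 ratio (total parts = 4):
  tall: 465 × 3/4 = 348.75
  dwarf: 465 × 1/4 = 116.25
χ² = Σ (O − E)² / E
  tall: (385 − 348.75)² / 348.75 = 3.7679
  dwarf: (80 − 116.25)² / 116.25 = 11.3038
χ² = 3.7679 + 11.3038 = 15.0717 ≈ 15.072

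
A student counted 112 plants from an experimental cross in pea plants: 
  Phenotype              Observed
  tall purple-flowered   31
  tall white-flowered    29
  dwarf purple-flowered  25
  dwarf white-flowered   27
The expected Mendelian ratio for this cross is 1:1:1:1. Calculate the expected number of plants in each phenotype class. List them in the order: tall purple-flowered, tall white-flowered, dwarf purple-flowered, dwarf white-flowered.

28, 28, 28, 28

Total ratio parts = 4. Expected numbers out of 112:
  tall purple-flowered: 112 × 1/4 = 28
  tall white-flowered: 112 × 1/4 = 28
  dwarf purple-flowered: 112 × 1/4 = 28
  dwarf white-flowered: 112 × 1/4 = 28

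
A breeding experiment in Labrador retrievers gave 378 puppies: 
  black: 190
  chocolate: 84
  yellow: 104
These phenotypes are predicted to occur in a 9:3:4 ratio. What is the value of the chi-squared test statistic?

The 9:3:4 ratio has 16 parts, so with N = 378 the expected counts are:
  black: 378 × 9/16 = 212.625
  chocolate: 378 × 3/16 = 70.875
  yellow: 378 × 4/16 = 94.5
χ² = Σ (O − E)² / E
  black: (190 − 212.625)² / 212.625 = 2.4075
  chocolate: (84 − 70.875)² / 70.875 = 2.4306
  yellow: (104 − 94.5)² / 94.5 = 0.9550
χ² = 2.4075 + 2.4306 + 0.9550 = 5.7931 ≈ 5.793

5.793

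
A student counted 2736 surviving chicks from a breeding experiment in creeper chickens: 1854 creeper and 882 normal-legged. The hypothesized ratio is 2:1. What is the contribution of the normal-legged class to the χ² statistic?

Expected counts for N = 2736 under a 2:1 ratio (total parts = 3):
  creeper: 2736 × 2/3 = 1824
  normal-legged: 2736 × 1/3 = 912
Contribution of normal-legged: (882 − 912)² / 912 = 0.9868

0.987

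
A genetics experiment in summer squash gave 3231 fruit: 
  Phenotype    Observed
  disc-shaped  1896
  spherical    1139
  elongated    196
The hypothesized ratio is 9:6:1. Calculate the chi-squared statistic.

Total ratio parts = 16. Expected numbers out of 3231:
  disc-shaped: 3231 × 9/16 = 1817.4375
  spherical: 3231 × 6/16 = 1211.625
  elongated: 3231 × 1/16 = 201.9375
χ² = Σ (O − E)² / E
  disc-shaped: (1896 − 1817.4375)² / 1817.4375 = 3.3960
  spherical: (1139 − 1211.625)² / 1211.625 = 4.3532
  elongated: (196 − 201.9375)² / 201.9375 = 0.1746
χ² = 3.3960 + 4.3532 + 0.1746 = 7.9238 ≈ 7.924

7.924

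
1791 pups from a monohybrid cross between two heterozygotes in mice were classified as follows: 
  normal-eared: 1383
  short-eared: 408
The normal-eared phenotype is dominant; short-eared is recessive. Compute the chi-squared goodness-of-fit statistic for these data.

For a monohybrid cross between heterozygotes with complete dominance, the expected phenotypic ratio is 3:1.
Total ratio parts = 4. Expected numbers out of 1791:
  normal-eared: 1791 × 3/4 = 1343.25
  short-eared: 1791 × 1/4 = 447.75
χ² = Σ (O − E)² / E
  normal-eared: (1383 − 1343.25)² / 1343.25 = 1.1763
  short-eared: (408 − 447.75)² / 447.75 = 3.5289
χ² = 1.1763 + 3.5289 = 4.7052 ≈ 4.705

4.705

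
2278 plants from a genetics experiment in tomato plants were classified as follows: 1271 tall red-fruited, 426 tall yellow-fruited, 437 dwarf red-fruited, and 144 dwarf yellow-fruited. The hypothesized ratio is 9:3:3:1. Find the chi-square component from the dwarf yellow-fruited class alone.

0.019

Total ratio parts = 16. Expected numbers out of 2278:
  tall red-fruited: 2278 × 9/16 = 1281.375
  tall yellow-fruited: 2278 × 3/16 = 427.125
  dwarf red-fruited: 2278 × 3/16 = 427.125
  dwarf yellow-fruited: 2278 × 1/16 = 142.375
Contribution of dwarf yellow-fruited: (144 − 142.375)² / 142.375 = 0.0185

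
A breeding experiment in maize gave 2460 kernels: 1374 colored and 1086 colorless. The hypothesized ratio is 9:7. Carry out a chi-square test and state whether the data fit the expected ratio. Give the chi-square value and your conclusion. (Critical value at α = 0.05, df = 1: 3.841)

0.157; consistent

Under the 9:7 hypothesis (Σ ratio = 16, N = 2460):
  colored: 2460 × 9/16 = 1383.75
  colorless: 2460 × 7/16 = 1076.25
χ² = Σ (O − E)² / E
  colored: (1374 − 1383.75)² / 1383.75 = 0.0687
  colorless: (1086 − 1076.25)² / 1076.25 = 0.0883
χ² = 0.0687 + 0.0883 = 0.157
Degrees of freedom = 2 − 1 = 1; critical value at α = 0.05 is 3.841.
Since 0.157 < 3.841, we fail to reject the null hypothesis — the data are consistent with the 9:7 ratio.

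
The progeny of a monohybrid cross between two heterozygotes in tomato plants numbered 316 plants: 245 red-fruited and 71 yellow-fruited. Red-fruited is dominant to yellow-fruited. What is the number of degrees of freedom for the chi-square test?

1

For a monohybrid cross between heterozygotes with complete dominance, the expected phenotypic ratio is 3:1.
A goodness-of-fit test with 2 phenotype classes has df = 2 − 1 = 1.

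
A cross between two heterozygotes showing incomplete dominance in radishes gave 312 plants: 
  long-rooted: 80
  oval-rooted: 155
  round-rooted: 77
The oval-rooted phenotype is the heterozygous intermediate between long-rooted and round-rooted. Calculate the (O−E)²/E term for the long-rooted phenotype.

0.051

With incomplete dominance, a heterozygote × heterozygote cross gives a 1:2:1 phenotypic ratio.
Total ratio parts = 4. Expected numbers out of 312:
  long-rooted: 312 × 1/4 = 78
  oval-rooted: 312 × 2/4 = 156
  round-rooted: 312 × 1/4 = 78
Contribution of long-rooted: (80 − 78)² / 78 = 0.0513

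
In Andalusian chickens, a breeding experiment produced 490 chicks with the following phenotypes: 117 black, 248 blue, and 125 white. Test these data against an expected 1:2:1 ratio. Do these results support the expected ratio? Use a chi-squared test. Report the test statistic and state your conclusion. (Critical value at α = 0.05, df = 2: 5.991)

0.335; consistent

Total ratio parts = 4. Expected numbers out of 490:
  black: 490 × 1/4 = 122.5
  blue: 490 × 2/4 = 245
  white: 490 × 1/4 = 122.5
χ² = Σ (O − E)² / E
  black: (117 − 122.5)² / 122.5 = 0.2469
  blue: (248 − 245)² / 245 = 0.0367
  white: (125 − 122.5)² / 122.5 = 0.0510
χ² = 0.2469 + 0.0367 + 0.0510 = 0.3346 ≈ 0.335
Degrees of freedom = 3 − 1 = 2; critical value at α = 0.05 is 5.991.
Since 0.335 < 5.991, we fail to reject the null hypothesis — the data are consistent with the 1:2:1 ratio.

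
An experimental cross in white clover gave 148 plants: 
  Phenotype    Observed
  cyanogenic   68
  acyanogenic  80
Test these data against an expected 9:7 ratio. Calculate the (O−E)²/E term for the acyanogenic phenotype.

3.592

Under the 9:7 hypothesis (Σ ratio = 16, N = 148):
  cyanogenic: 148 × 9/16 = 83.25
  acyanogenic: 148 × 7/16 = 64.75
Contribution of acyanogenic: (80 − 64.75)² / 64.75 = 3.5917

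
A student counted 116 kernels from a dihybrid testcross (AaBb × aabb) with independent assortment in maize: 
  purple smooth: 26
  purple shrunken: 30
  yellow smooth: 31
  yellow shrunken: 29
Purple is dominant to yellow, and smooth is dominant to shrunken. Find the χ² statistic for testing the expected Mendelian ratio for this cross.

0.483

A dihybrid testcross with independent assortment gives a 1:1:1:1 ratio.
Under the 1:1:1:1 hypothesis (Σ ratio = 4, N = 116):
  purple smooth: 116 × 1/4 = 29
  purple shrunken: 116 × 1/4 = 29
  yellow smooth: 116 × 1/4 = 29
  yellow shrunken: 116 × 1/4 = 29
χ² = Σ (O − E)² / E
  purple smooth: (26 − 29)² / 29 = 0.3103
  purple shrunken: (30 − 29)² / 29 = 0.0345
  yellow smooth: (31 − 29)² / 29 = 0.1379
  yellow shrunken: (29 − 29)² / 29 = 0.0000
χ² = 0.3103 + 0.0345 + 0.1379 + 0.0000 = 0.4827 ≈ 0.483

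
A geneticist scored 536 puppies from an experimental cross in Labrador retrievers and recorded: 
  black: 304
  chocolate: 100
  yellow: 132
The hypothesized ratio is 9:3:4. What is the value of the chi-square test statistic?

Under the 9:3:4 hypothesis (Σ ratio = 16, N = 536):
  black: 536 × 9/16 = 301.5
  chocolate: 536 × 3/16 = 100.5
  yellow: 536 × 4/16 = 134
χ² = Σ (O − E)² / E
  black: (304 − 301.5)² / 301.5 = 0.0207
  chocolate: (100 − 100.5)² / 100.5 = 0.0025
  yellow: (132 − 134)² / 134 = 0.0299
χ² = 0.0207 + 0.0025 + 0.0299 = 0.0531 ≈ 0.053

0.053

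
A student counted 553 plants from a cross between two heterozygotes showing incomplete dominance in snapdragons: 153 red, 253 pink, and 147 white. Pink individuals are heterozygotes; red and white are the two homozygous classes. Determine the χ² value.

4.125

With incomplete dominance, a heterozygote × heterozygote cross gives a 1:2:1 phenotypic ratio.
The 1:2:1 ratio has 4 parts, so with N = 553 the expected counts are:
  red: 553 × 1/4 = 138.25
  pink: 553 × 2/4 = 276.5
  white: 553 × 1/4 = 138.25
χ² = Σ (O − E)² / E
  red: (153 − 138.25)² / 138.25 = 1.5737
  pink: (253 − 276.5)² / 276.5 = 1.9973
  white: (147 − 138.25)² / 138.25 = 0.5538
χ² = 1.5737 + 1.9973 + 0.5538 = 4.1248 ≈ 4.125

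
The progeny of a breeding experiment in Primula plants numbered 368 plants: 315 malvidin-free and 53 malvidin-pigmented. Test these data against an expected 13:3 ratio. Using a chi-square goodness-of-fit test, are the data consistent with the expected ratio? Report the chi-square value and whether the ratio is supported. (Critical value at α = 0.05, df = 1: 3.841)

4.566; not consistent

The 13:3 ratio has 16 parts, so with N = 368 the expected counts are:
  malvidin-free: 368 × 13/16 = 299
  malvidin-pigmented: 368 × 3/16 = 69
χ² = Σ (O − E)² / E
  malvidin-free: (315 − 299)² / 299 = 0.8562
  malvidin-pigmented: (53 − 69)² / 69 = 3.7101
χ² = 0.8562 + 3.7101 = 4.5663 ≈ 4.566
Degrees of freedom = 2 − 1 = 1; critical value at α = 0.05 is 3.841.
Since 4.566 > 3.841, we reject the null hypothesis — the data do not fit the 13:3 ratio.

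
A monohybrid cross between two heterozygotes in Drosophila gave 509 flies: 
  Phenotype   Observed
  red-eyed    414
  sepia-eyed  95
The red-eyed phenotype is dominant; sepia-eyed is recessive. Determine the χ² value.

10.898

For a monohybrid cross between heterozygotes with complete dominance, the expected phenotypic ratio is 3:1.
The 3:1 ratio has 4 parts, so with N = 509 the expected counts are:
  red-eyed: 509 × 3/4 = 381.75
  sepia-eyed: 509 × 1/4 = 127.25
χ² = Σ (O − E)² / E
  red-eyed: (414 − 381.75)² / 381.75 = 2.7245
  sepia-eyed: (95 − 127.25)² / 127.25 = 8.1734
χ² = 2.7245 + 8.1734 = 10.8979 ≈ 10.898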